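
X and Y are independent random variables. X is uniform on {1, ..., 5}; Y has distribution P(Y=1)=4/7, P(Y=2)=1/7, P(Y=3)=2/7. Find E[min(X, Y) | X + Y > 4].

36/19

P(X + Y > 4) = 19/35.
Summing min(X,Y)·P(x,y) over outcomes with X + Y > 4 gives 36/35.
E[min(X, Y) | X + Y > 4] = (36/35) / (19/35) = 36/19.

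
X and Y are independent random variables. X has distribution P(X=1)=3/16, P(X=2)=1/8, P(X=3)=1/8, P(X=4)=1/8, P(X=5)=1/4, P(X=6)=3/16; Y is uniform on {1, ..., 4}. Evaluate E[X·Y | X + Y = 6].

7

P(X + Y = 6) = 5/32.
Summing XY·P(x,y) over outcomes with X + Y = 6 gives 35/32.
E[X·Y | X + Y = 6] = (35/32) / (5/32) = 7.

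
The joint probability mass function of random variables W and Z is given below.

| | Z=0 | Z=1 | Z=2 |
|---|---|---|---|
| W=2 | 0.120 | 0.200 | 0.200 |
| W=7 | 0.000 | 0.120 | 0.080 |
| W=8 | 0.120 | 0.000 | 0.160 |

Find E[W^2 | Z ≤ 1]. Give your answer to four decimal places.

P(Z ≤ 1) = 0.560.
Σ W^2·P over the event = 4·(0.120) + 4·(0.200) + 49·(0.120) + 64·(0.120) = 14.840.
E[W^2 | Z ≤ 1] = (14.840) / (0.560) = 26.5000.

26.5000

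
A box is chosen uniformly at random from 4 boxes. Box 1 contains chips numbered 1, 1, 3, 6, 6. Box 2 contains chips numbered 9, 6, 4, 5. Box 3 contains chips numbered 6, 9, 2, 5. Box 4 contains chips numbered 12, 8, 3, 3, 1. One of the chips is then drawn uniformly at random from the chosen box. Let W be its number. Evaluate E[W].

203/40

E[W | box 1] = (1+1+3+6+6)/5 = 17/5.
E[W | box 2] = (9+6+4+5)/4 = 6.
E[W | box 3] = (6+9+2+5)/4 = 11/2.
E[W | box 4] = (12+8+3+3+1)/5 = 27/5.
By the law of total expectation,
E[W] = (1/4)·(17/5) + (1/4)·(6) + (1/4)·(11/2) + (1/4)·(27/5) = 203/40.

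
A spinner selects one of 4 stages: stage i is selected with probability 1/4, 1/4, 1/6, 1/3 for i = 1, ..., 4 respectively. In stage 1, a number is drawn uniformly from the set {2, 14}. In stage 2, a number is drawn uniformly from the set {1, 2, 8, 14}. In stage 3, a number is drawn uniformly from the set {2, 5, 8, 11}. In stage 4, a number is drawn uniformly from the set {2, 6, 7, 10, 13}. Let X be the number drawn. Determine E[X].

E[X | stage 1] = (2+14)/2 = 8.
E[X | stage 2] = (1+2+8+14)/4 = 25/4.
E[X | stage 3] = (2+5+8+11)/4 = 13/2.
E[X | stage 4] = (2+6+7+10+13)/5 = 38/5.
E[X] = (1/4)·(8) + (1/4)·(25/4) + (1/6)·(13/2) + (1/3)·(38/5) = 1723/240.

1723/240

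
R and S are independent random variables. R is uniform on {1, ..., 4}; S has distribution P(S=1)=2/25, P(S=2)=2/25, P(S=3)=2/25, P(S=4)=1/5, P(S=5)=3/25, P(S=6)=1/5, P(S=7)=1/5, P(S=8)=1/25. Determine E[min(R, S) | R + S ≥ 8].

73/25

P(R + S ≥ 8) = 1/2.
Summing min(R,S)·P(x,y) over outcomes with R + S ≥ 8 gives 73/50.
E[min(R, S) | R + S ≥ 8] = (73/50) / (1/2) = 73/25.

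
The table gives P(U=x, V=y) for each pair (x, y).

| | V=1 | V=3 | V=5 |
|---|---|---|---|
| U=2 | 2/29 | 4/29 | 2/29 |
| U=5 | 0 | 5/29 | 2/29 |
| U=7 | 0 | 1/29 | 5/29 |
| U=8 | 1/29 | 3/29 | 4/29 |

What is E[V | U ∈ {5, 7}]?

53/13

P(U ∈ {5, 7}) = 13/29.
Σ V·P over the event = 3·(5/29) + 5·(2/29) + 3·(1/29) + 5·(5/29) = 53/29.
E[V | U ∈ {5, 7}] = (53/29) / (13/29) = 53/13.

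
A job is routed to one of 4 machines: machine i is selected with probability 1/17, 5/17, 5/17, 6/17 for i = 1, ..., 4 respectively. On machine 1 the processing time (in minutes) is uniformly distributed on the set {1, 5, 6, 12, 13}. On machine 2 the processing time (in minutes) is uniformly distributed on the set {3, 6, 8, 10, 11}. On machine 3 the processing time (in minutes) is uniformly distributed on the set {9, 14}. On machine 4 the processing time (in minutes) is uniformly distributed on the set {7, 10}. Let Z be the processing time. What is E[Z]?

E[Z | machine 1] = (1+5+6+12+13)/5 = 37/5.
E[Z | machine 2] = (3+6+8+10+11)/5 = 38/5.
E[Z | machine 3] = (9+14)/2 = 23/2.
E[Z | machine 4] = (7+10)/2 = 17/2.
By the law of total expectation,
E[Z] = (1/17)·(37/5) + (5/17)·(38/5) + (5/17)·(23/2) + (6/17)·(17/2) = 1539/170.

1539/170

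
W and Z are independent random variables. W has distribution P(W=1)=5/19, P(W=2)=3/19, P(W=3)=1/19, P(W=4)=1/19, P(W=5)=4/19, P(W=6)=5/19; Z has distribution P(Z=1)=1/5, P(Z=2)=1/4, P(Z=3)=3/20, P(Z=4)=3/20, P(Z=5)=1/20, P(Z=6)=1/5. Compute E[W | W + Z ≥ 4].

1291/323

P(W + Z ≥ 4) = 17/20.
Summing W·P(x,y) over outcomes with W + Z ≥ 4 gives 1291/380.
E[W | W + Z ≥ 4] = (1291/380) / (17/20) = 1291/323.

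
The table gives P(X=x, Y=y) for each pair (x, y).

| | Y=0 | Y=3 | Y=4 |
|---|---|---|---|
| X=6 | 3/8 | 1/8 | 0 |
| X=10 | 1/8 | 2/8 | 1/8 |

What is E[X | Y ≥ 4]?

10

P(Y ≥ 4) = 1/8.
Σ X·P over the event = 10·(1/8) = 5/4.
E[X | Y ≥ 4] = (5/4) / (1/8) = 10.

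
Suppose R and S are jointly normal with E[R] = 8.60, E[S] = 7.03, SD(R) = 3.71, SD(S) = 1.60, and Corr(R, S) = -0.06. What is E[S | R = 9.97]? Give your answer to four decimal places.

E[S | R=x] = μ_S + ρ(σ_S/σ_R)(x − μ_R) for jointly normal variables.
E[S | R=9.97] = 7.03 + (-0.06)·(1.60/3.71)·(9.97 − (8.60)) = 7.03 + (-0.025876)·(1.37) = 6.9945.

6.9945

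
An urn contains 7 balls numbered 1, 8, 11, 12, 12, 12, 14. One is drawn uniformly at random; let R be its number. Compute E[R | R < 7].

P(R < 7) = 1/7.
Σ over the event: 1·1/7 = 1/7.
E[R | R < 7] = (1/7) / (1/7) = 1.

1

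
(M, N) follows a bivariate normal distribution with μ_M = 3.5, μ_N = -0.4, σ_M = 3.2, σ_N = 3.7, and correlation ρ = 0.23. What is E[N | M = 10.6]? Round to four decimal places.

For a bivariate normal, E[N | M=x] = μ_N + ρ·(σ_N/σ_M)·(x − μ_M).
E[N | M=10.6] = -0.4 + (0.23)·(3.7/3.2)·(10.6 − (3.5)) = -0.4 + (0.26594)·(7.1) = 1.4882.

1.4882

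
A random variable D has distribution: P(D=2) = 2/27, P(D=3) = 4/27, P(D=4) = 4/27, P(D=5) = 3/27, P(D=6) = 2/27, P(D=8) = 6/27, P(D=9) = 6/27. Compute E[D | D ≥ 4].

P(D ≥ 4) = 7/9.
Σ over the event: 4·4/27 + 5·1/9 + 6·2/27 + 8·2/9 + 9·2/9 = 145/27.
E[D | D ≥ 4] = (145/27) / (7/9) = 145/21.

145/21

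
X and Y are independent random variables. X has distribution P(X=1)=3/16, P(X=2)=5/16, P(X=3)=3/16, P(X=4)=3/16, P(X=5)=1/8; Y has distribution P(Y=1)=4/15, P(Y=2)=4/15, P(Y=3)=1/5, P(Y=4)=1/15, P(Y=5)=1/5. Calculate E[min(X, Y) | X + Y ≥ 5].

P(X + Y ≥ 5) = 31/48.
Summing min(X,Y)·P(x,y) over outcomes with X + Y ≥ 5 gives 3/2.
E[min(X, Y) | X + Y ≥ 5] = (3/2) / (31/48) = 72/31.

72/31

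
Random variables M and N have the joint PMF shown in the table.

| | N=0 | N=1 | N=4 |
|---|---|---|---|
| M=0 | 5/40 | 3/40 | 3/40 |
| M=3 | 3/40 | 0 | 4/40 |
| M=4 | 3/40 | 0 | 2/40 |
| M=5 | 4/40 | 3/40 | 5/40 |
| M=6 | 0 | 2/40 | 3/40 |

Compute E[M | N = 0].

P(N = 0) = 3/8.
Σ M·P over the event = 0·(5/40) + 3·(3/40) + 4·(3/40) + 5·(4/40) = 41/40.
E[M | N = 0] = (41/40) / (3/8) = 41/15.

41/15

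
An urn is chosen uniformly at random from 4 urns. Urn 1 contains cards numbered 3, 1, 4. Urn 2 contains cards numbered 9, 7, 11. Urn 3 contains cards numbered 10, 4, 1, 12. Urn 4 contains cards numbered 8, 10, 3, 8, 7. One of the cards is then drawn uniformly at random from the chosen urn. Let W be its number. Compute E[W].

1537/240

E[W | urn 1] = (3+1+4)/3 = 8/3.
E[W | urn 2] = (9+7+11)/3 = 9.
E[W | urn 3] = (10+4+1+12)/4 = 27/4.
E[W | urn 4] = (8+10+3+8+7)/5 = 36/5.
E[W] = (1/4)·(8/3) + (1/4)·(9) + (1/4)·(27/4) + (1/4)·(36/5) = 1537/240.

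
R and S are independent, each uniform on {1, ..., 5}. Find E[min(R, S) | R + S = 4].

Outcomes with R + S = 4: (1,3), (2,2), (3,1), each with probability 1/25.
E[min(R, S) | R + S = 4] = (1 + 2 + 1) / 3 = 4/3.

4/3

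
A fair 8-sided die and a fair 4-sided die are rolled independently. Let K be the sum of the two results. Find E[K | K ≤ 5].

4

P(K ≤ 5) = 5/16.
Σ over the event: 2·1/32 + 3·1/16 + 4·3/32 + 5·1/8 = 5/4.
E[K | K ≤ 5] = (5/4) / (5/16) = 4.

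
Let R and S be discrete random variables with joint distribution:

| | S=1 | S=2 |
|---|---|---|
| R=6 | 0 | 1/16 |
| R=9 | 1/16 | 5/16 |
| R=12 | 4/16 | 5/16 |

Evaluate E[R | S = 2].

P(S = 2) = 11/16.
Σ R·P over the event = 6·(1/16) + 9·(5/16) + 12·(5/16) = 111/16.
E[R | S = 2] = (111/16) / (11/16) = 111/11.

111/11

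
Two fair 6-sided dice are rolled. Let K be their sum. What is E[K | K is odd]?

P(K is odd) = 1/2.
Σ over the event: 3·1/18 + 5·1/9 + 7·1/6 + 9·1/9 + 11·1/18 = 7/2.
E[K | K is odd] = (7/2) / (1/2) = 7.

7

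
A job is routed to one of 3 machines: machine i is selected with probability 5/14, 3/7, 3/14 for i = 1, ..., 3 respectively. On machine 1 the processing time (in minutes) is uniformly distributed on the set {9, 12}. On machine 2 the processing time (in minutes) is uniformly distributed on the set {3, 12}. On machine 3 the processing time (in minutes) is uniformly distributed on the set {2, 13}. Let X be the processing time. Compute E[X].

60/7

E[X | machine 1] = (9+12)/2 = 21/2.
E[X | machine 2] = (3+12)/2 = 15/2.
E[X | machine 3] = (2+13)/2 = 15/2.
By the law of total expectation,
E[X] = (5/14)·(21/2) + (3/7)·(15/2) + (3/14)·(15/2) = 60/7.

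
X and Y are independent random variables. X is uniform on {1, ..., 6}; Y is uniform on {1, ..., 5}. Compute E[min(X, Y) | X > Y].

7/3

P(X > Y) = 1/2.
Summing min(X,Y)·P(x,y) over outcomes with X > Y gives 7/6.
E[min(X, Y) | X > Y] = (7/6) / (1/2) = 7/3.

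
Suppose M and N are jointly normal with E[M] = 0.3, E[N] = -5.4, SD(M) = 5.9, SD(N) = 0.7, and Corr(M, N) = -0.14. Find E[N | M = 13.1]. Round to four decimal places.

-5.6126

The regression of N on M has slope ρ·σ_N/σ_M and passes through (μ_M, μ_N).
E[N | M=13.1] = -5.4 + (-0.14)·(0.7/5.9)·(13.1 − (0.3)) = -5.4 + (-0.01661)·(12.8) = -5.6126.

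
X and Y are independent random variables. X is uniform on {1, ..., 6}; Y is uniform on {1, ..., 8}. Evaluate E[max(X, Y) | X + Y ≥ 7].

203/33

P(X + Y ≥ 7) = 11/16.
Summing max(X,Y)·P(x,y) over outcomes with X + Y ≥ 7 gives 203/48.
E[max(X, Y) | X + Y ≥ 7] = (203/48) / (11/16) = 203/33.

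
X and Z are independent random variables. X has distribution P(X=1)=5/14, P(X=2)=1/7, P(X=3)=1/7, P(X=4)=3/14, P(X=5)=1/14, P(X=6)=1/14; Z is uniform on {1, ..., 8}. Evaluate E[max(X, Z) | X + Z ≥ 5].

P(X + Z ≥ 5) = 13/16.
Summing max(X,Z)·P(x,y) over outcomes with X + Z ≥ 5 gives 73/16.
E[max(X, Z) | X + Z ≥ 5] = (73/16) / (13/16) = 73/13.

73/13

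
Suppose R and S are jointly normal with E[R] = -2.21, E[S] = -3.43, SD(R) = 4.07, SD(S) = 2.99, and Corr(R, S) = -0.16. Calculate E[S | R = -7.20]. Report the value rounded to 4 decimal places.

-2.8435

The regression of S on R has slope ρ·σ_S/σ_R and passes through (μ_R, μ_S).
E[S | R=-7.20] = -3.43 + (-0.16)·(2.99/4.07)·(-7.20 − (-2.21)) = -3.43 + (-0.11754)·(-4.99) = -2.8435.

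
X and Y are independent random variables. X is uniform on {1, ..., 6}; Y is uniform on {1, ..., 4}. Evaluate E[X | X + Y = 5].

Outcomes with X + Y = 5: (1,4), (2,3), (3,2), (4,1), each with probability 1/24.
E[X | X + Y = 5] = (1 + 2 + 3 + 4) / 4 = 5/2.

5/2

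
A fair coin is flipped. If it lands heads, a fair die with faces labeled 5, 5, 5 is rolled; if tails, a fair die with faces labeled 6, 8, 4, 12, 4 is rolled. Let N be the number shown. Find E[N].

59/10

E[N | heads] = (5+5+5)/3 = 5.
E[N | tails] = (6+8+4+12+4)/5 = 34/5.
E[N] = (1/2)·(5) + (1/2)·(34/5) = 59/10.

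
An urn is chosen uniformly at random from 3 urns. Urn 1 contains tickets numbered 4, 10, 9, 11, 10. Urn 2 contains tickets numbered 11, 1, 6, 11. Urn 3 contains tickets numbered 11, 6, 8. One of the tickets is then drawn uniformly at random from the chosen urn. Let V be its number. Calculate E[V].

E[V | urn 1] = (4+10+9+11+10)/5 = 44/5.
E[V | urn 2] = (11+1+6+11)/4 = 29/4.
E[V | urn 3] = (11+6+8)/3 = 25/3.
By the law of total expectation,
E[V] = (1/3)·(44/5) + (1/3)·(29/4) + (1/3)·(25/3) = 1463/180.

1463/180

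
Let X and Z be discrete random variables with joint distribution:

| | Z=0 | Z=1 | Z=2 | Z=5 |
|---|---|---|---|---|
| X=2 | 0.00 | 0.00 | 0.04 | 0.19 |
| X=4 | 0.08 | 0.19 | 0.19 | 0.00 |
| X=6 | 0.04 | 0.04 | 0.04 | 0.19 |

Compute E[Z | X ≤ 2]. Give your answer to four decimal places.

4.4783

P(X ≤ 2) = 0.23.
Σ Z·P over the event = 2·(0.04) + 5·(0.19) = 1.03.
E[Z | X ≤ 2] = (1.03) / (0.23) = 4.4783.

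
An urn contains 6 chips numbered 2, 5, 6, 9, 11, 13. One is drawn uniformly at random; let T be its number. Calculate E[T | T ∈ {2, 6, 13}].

7

P(T ∈ {2, 6, 13}) = 1/2.
Σ over the event: 2·1/6 + 6·1/6 + 13·1/6 = 7/2.
E[T | T ∈ {2, 6, 13}] = (7/2) / (1/2) = 7.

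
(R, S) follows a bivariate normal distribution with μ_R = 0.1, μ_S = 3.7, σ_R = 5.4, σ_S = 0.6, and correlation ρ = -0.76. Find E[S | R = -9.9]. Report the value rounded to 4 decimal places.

4.5444

For a bivariate normal, E[S | R=x] = μ_S + ρ·(σ_S/σ_R)·(x − μ_R).
E[S | R=-9.9] = 3.7 + (-0.76)·(0.6/5.4)·(-9.9 − (0.1)) = 3.7 + (-0.084444)·(-10) = 4.5444.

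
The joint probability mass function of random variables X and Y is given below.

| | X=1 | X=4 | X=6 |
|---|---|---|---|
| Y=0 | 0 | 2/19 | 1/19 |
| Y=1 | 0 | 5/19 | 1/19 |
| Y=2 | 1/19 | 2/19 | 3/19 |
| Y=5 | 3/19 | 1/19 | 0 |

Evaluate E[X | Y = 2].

9/2

P(Y = 2) = 6/19.
Σ X·P over the event = 1·(1/19) + 4·(2/19) + 6·(3/19) = 27/19.
E[X | Y = 2] = (27/19) / (6/19) = 9/2.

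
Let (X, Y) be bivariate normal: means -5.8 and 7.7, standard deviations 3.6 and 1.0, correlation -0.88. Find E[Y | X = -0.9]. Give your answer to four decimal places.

6.5022

The regression of Y on X has slope ρ·σ_Y/σ_X and passes through (μ_X, μ_Y).
E[Y | X=-0.9] = 7.7 + (-0.88)·(1.0/3.6)·(-0.9 − (-5.8)) = 7.7 + (-0.24444)·(4.9) = 6.5022.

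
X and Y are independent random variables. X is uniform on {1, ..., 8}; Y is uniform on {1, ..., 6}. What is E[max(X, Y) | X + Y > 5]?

P(X + Y > 5) = 19/24.
Summing max(X,Y)·P(x,y) over outcomes with X + Y > 5 gives 14/3.
E[max(X, Y) | X + Y > 5] = (14/3) / (19/24) = 112/19.

112/19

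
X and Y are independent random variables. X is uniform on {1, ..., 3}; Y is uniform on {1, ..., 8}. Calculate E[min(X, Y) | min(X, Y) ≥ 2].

17/7

P(min(X, Y) ≥ 2) = 7/12.
Summing min(X,Y)·P(x,y) over outcomes with min(X, Y) ≥ 2 gives 17/12.
E[min(X, Y) | min(X, Y) ≥ 2] = (17/12) / (7/12) = 17/7.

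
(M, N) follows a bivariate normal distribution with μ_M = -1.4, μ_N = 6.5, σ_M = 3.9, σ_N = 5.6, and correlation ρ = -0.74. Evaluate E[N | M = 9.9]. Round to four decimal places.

-5.5070

E[N | M=x] = μ_N + ρ(σ_N/σ_M)(x − μ_M) for jointly normal variables.
E[N | M=9.9] = 6.5 + (-0.74)·(5.6/3.9)·(9.9 − (-1.4)) = 6.5 + (-1.062564)·(11.3) = -5.5070.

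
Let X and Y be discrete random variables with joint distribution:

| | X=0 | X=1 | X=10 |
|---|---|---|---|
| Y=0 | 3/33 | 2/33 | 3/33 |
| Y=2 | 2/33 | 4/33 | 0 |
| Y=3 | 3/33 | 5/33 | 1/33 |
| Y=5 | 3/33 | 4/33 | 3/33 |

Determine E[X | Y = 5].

P(Y = 5) = 10/33.
Σ X·P over the event = 0·(3/33) + 1·(4/33) + 10·(3/33) = 34/33.
E[X | Y = 5] = (34/33) / (10/33) = 17/5.

17/5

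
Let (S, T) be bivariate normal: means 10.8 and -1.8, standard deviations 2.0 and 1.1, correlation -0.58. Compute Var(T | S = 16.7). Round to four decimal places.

0.8030

Var(T | S=x) = (1 − ρ²)·σ_T².
Var(T | S=16.7) = (1.1)²·(1 − (-0.58)²) = 1.21·0.6636 = 0.8030.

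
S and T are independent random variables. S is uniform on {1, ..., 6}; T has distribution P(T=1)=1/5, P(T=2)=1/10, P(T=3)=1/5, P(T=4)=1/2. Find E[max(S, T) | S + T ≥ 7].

74/15

P(S + T ≥ 7) = 1/2.
Summing max(S,T)·P(x,y) over outcomes with S + T ≥ 7 gives 37/15.
E[max(S, T) | S + T ≥ 7] = (37/15) / (1/2) = 74/15.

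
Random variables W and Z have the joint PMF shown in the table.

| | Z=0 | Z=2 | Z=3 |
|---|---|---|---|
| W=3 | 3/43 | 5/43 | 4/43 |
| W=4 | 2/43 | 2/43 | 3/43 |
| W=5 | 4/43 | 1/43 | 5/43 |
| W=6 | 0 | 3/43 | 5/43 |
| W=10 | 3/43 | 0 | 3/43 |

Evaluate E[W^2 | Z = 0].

153/4

P(Z = 0) = 12/43.
Σ W^2·P over the event = 9·(3/43) + 16·(2/43) + 25·(4/43) + 100·(3/43) = 459/43.
E[W^2 | Z = 0] = (459/43) / (12/43) = 153/4.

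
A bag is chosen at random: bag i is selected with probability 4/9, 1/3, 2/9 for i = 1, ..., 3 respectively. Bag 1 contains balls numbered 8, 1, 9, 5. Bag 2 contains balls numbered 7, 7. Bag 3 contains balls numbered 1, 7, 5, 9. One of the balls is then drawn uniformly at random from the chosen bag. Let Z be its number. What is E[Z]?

55/9

E[Z | bag 1] = (8+1+9+5)/4 = 23/4.
E[Z | bag 2] = (7+7)/2 = 7.
E[Z | bag 3] = (1+7+5+9)/4 = 11/2.
By the law of total expectation,
E[Z] = (4/9)·(23/4) + (1/3)·(7) + (2/9)·(11/2) = 55/9.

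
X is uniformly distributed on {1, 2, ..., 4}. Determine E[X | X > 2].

Given X > 2, X is equally likely to be any of {3, 4}.
E[X | X > 2] = (3 + 4) / 2 = 7/2.

7/2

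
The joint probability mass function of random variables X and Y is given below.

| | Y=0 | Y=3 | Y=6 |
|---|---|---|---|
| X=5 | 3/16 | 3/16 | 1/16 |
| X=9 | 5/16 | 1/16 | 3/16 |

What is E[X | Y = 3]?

6

P(Y = 3) = 1/4.
Σ X·P over the event = 5·(3/16) + 9·(1/16) = 3/2.
E[X | Y = 3] = (3/2) / (1/4) = 6.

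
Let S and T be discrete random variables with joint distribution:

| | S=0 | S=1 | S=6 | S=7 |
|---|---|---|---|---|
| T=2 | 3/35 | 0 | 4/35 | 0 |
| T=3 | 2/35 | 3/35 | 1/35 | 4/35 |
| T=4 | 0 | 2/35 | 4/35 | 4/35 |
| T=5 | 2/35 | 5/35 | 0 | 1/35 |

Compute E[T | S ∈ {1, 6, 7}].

51/14

P(S ∈ {1, 6, 7}) = 4/5.
Summing T·P(S=x,T=y) over the conditioning event gives 102/35.
E[T | S ∈ {1, 6, 7}] = (102/35) / (4/5) = 51/14.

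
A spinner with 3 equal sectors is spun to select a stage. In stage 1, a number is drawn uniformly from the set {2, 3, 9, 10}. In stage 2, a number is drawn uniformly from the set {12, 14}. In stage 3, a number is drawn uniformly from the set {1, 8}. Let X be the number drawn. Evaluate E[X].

47/6

E[X | stage 1] = (2+3+9+10)/4 = 6.
E[X | stage 2] = (12+14)/2 = 13.
E[X | stage 3] = (1+8)/2 = 9/2.
E[X] = (1/3)·(6) + (1/3)·(13) + (1/3)·(9/2) = 47/6.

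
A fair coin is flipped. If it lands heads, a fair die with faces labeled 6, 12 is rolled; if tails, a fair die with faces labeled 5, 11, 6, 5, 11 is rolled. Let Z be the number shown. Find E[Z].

83/10

E[Z | heads] = (6+12)/2 = 9.
E[Z | tails] = (5+11+6+5+11)/5 = 38/5.
By the law of total expectation,
E[Z] = (1/2)·(9) + (1/2)·(38/5) = 83/10.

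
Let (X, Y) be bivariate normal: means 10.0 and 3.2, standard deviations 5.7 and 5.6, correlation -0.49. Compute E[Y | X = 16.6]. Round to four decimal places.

0.0227

The regression of Y on X has slope ρ·σ_Y/σ_X and passes through (μ_X, μ_Y).
E[Y | X=16.6] = 3.2 + (-0.49)·(5.6/5.7)·(16.6 − (10.0)) = 3.2 + (-0.481404)·(6.6) = 0.0227.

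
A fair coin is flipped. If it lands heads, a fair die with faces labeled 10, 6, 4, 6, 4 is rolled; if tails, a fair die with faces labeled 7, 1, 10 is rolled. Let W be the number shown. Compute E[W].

6

E[W | heads] = (10+6+4+6+4)/5 = 6.
E[W | tails] = (7+1+10)/3 = 6.
E[W] = (1/2)·(6) + (1/2)·(6) = 6.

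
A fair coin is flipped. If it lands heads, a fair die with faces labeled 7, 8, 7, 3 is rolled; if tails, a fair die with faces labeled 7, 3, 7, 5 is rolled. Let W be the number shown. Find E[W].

E[W | heads] = (7+8+7+3)/4 = 25/4.
E[W | tails] = (7+3+7+5)/4 = 11/2.
E[W] = (1/2)·(25/4) + (1/2)·(11/2) = 47/8.

47/8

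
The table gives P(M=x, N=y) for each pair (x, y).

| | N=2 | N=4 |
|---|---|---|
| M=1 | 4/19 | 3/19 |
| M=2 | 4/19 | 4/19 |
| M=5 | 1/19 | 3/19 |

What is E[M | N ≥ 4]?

P(N ≥ 4) = 10/19.
Σ M·P over the event = 1·(3/19) + 2·(4/19) + 5·(3/19) = 26/19.
E[M | N ≥ 4] = (26/19) / (10/19) = 13/5.

13/5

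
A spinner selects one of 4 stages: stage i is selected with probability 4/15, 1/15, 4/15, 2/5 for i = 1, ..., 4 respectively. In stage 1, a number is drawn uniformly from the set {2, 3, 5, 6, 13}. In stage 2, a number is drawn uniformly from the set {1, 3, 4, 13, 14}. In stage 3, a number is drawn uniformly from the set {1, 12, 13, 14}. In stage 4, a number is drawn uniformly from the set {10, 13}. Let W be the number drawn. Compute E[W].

E[W | stage 1] = (2+3+5+6+13)/5 = 29/5.
E[W | stage 2] = (1+3+4+13+14)/5 = 7.
E[W | stage 3] = (1+12+13+14)/4 = 10.
E[W | stage 4] = (10+13)/2 = 23/2.
By the law of total expectation,
E[W] = (4/15)·(29/5) + (1/15)·(7) + (4/15)·(10) + (2/5)·(23/2) = 232/25.

232/25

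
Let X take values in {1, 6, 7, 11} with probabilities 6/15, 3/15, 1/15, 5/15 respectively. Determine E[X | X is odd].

P(X is odd) = 4/5.
Σ over the event: 1·2/5 + 7·1/15 + 11·1/3 = 68/15.
E[X | X is odd] = (68/15) / (4/5) = 17/3.

17/3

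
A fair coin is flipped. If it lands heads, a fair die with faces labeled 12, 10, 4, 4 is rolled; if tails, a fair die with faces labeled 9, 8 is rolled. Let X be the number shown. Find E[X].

E[X | heads] = (12+10+4+4)/4 = 15/2.
E[X | tails] = (9+8)/2 = 17/2.
By the law of total expectation,
E[X] = (1/2)·(15/2) + (1/2)·(17/2) = 8.

8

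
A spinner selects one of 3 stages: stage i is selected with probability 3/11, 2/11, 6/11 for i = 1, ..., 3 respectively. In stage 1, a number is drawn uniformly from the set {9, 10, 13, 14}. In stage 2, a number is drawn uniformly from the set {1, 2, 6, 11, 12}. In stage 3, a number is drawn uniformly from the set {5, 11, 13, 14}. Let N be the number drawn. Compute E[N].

559/55

E[N | stage 1] = (9+10+13+14)/4 = 23/2.
E[N | stage 2] = (1+2+6+11+12)/5 = 32/5.
E[N | stage 3] = (5+11+13+14)/4 = 43/4.
By the law of total expectation,
E[N] = (3/11)·(23/2) + (2/11)·(32/5) + (6/11)·(43/4) = 559/55.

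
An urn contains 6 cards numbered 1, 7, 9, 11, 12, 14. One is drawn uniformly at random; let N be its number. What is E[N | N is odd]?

P(N is odd) = 2/3.
Σ over the event: 1·1/6 + 7·1/6 + 9·1/6 + 11·1/6 = 14/3.
E[N | N is odd] = (14/3) / (2/3) = 7.

7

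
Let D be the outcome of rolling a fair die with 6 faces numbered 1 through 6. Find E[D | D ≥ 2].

Given D ≥ 2, D is equally likely to be any of {2, 3, 4, 5, 6}.
E[D | D ≥ 2] = (2 + 3 + 4 + 5 + 6) / 5 = 4.

4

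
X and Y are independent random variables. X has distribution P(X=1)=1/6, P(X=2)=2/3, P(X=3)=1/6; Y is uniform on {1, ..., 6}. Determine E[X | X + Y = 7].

2

P(X + Y = 7) = 1/6.
Summing X·P(x,y) over outcomes with X + Y = 7 gives 1/3.
E[X | X + Y = 7] = (1/3) / (1/6) = 2.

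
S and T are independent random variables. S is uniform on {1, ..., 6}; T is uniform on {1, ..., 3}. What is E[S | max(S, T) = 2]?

5/3

P(max(S, T) = 2) = 1/6.
Summing S·P(x,y) over outcomes with max(S, T) = 2 gives 5/18.
E[S | max(S, T) = 2] = (5/18) / (1/6) = 5/3.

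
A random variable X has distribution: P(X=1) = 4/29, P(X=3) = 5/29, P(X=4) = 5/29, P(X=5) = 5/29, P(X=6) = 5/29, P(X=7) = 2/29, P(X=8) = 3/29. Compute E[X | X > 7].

P(X > 7) = 3/29.
Σ over the event: 8·3/29 = 24/29.
E[X | X > 7] = (24/29) / (3/29) = 8.

8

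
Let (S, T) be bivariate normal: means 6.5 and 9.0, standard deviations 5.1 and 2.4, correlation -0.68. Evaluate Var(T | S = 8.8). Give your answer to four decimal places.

Var(T | S=x) = (1 − ρ²)·σ_T².
Var(T | S=8.8) = (2.4)²·(1 − (-0.68)²) = 5.76·0.5376 = 3.0966.

3.0966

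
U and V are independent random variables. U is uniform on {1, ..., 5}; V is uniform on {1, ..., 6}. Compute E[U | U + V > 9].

14/3

P(U + V > 9) = 1/10.
Summing U·P(x,y) over outcomes with U + V > 9 gives 7/15.
E[U | U + V > 9] = (7/15) / (1/10) = 14/3.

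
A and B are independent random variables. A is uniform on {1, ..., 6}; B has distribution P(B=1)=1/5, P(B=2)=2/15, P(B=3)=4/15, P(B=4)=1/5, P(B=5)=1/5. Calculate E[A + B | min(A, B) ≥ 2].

91/12

P(min(A, B) ≥ 2) = 2/3.
Summing (A+B)·P(x,y) over outcomes with min(A, B) ≥ 2 gives 91/18.
E[A + B | min(A, B) ≥ 2] = (91/18) / (2/3) = 91/12.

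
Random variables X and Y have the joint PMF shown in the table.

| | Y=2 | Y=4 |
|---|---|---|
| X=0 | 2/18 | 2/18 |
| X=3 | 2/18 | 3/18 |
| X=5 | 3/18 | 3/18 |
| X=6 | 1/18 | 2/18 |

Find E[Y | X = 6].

10/3

P(X = 6) = 1/6.
Σ Y·P over the event = 2·(1/18) + 4·(2/18) = 5/9.
E[Y | X = 6] = (5/9) / (1/6) = 10/3.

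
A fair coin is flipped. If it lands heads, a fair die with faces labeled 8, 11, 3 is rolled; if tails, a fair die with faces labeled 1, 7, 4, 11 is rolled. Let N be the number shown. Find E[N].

157/24

E[N | heads] = (8+11+3)/3 = 22/3.
E[N | tails] = (1+7+4+11)/4 = 23/4.
By the law of total expectation,
E[N] = (1/2)·(22/3) + (1/2)·(23/4) = 157/24.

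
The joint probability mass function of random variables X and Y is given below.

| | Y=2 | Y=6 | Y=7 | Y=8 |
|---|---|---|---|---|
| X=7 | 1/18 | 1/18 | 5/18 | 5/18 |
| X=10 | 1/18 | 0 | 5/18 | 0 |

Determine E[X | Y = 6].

7

P(Y = 6) = 1/18.
Σ X·P over the event = 7·(1/18) = 7/18.
E[X | Y = 6] = (7/18) / (1/18) = 7.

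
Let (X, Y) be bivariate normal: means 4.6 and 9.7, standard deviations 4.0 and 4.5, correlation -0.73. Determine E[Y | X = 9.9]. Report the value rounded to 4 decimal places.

5.3474

E[Y | X=x] = μ_Y + ρ(σ_Y/σ_X)(x − μ_X) for jointly normal variables.
E[Y | X=9.9] = 9.7 + (-0.73)·(4.5/4.0)·(9.9 − (4.6)) = 9.7 + (-0.82125)·(5.3) = 5.3474.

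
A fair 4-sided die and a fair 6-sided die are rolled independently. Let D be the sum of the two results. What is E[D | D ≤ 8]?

P(D ≤ 8) = 7/8.
Σ over the event: 2·1/24 + 3·1/12 + 4·1/8 + 5·1/6 + 6·1/6 + 7·1/6 + 8·1/8 = 29/6.
E[D | D ≤ 8] = (29/6) / (7/8) = 116/21.

116/21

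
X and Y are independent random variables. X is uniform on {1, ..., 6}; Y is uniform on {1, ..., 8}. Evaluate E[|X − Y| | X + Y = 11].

P(X + Y = 11) = 1/12.
Summing |X−Y|·P(x,y) over outcomes with X + Y = 11 gives 5/24.
E[|X − Y| | X + Y = 11] = (5/24) / (1/12) = 5/2.

5/2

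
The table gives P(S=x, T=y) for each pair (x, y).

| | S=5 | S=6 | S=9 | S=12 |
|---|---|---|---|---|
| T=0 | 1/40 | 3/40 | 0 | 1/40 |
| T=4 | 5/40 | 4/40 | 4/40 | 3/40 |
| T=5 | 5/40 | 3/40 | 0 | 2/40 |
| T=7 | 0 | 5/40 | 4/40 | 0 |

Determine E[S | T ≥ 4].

254/35

P(T ≥ 4) = 7/8.
Summing S·P(S=x,T=y) over the conditioning event gives 127/20.
E[S | T ≥ 4] = (127/20) / (7/8) = 254/35.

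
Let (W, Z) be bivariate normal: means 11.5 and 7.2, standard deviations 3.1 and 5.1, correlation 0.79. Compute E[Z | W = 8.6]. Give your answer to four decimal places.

3.4309

E[Z | W=x] = μ_Z + ρ(σ_Z/σ_W)(x − μ_W) for jointly normal variables.
E[Z | W=8.6] = 7.2 + (0.79)·(5.1/3.1)·(8.6 − (11.5)) = 7.2 + (1.2997)·(-2.9) = 3.4309.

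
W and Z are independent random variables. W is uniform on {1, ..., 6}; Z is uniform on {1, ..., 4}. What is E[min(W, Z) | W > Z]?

15/7

P(W > Z) = 7/12.
Summing min(W,Z)·P(x,y) over outcomes with W > Z gives 5/4.
E[min(W, Z) | W > Z] = (5/4) / (7/12) = 15/7.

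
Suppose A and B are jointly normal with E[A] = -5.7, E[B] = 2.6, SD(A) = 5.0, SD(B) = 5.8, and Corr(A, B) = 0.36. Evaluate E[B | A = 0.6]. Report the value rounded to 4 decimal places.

E[B | A=x] = μ_B + ρ(σ_B/σ_A)(x − μ_A) for jointly normal variables.
E[B | A=0.6] = 2.6 + (0.36)·(5.8/5.0)·(0.6 − (-5.7)) = 2.6 + (0.4176)·(6.3) = 5.2309.

5.2309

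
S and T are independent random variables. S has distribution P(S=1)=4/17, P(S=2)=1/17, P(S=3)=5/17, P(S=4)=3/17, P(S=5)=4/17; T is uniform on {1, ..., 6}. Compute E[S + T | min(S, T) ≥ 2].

P(min(S, T) ≥ 2) = 65/102.
Summing (S+T)·P(x,y) over outcomes with min(S, T) ≥ 2 gives 505/102.
E[S + T | min(S, T) ≥ 2] = (505/102) / (65/102) = 101/13.

101/13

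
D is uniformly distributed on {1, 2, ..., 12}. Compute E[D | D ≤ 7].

4

Given D ≤ 7, D is equally likely to be any of {1, 2, 3, 4, 5, 6, 7}.
E[D | D ≤ 7] = (1 + 2 + 3 + 4 + 5 + 6 + 7) / 7 = 4.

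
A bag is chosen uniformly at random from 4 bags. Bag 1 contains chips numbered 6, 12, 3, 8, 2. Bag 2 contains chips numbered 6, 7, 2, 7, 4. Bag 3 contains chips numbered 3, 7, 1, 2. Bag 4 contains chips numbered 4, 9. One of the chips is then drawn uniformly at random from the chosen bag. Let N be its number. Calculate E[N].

423/80

E[N | bag 1] = (6+12+3+8+2)/5 = 31/5.
E[N | bag 2] = (6+7+2+7+4)/5 = 26/5.
E[N | bag 3] = (3+7+1+2)/4 = 13/4.
E[N | bag 4] = (4+9)/2 = 13/2.
By the law of total expectation,
E[N] = (1/4)·(31/5) + (1/4)·(26/5) + (1/4)·(13/4) + (1/4)·(13/2) = 423/80.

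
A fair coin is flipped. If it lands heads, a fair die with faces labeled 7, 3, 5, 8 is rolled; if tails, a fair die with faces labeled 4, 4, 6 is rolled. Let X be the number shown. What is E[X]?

E[X | heads] = (7+3+5+8)/4 = 23/4.
E[X | tails] = (4+4+6)/3 = 14/3.
E[X] = (1/2)·(23/4) + (1/2)·(14/3) = 125/24.

125/24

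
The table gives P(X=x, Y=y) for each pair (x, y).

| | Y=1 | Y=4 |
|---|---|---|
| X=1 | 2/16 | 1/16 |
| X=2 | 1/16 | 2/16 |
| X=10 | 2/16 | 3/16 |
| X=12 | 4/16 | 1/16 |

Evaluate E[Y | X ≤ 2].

5/2

P(X ≤ 2) = 3/8.
Σ Y·P over the event = 1·(2/16) + 4·(1/16) + 1·(1/16) + 4·(2/16) = 15/16.
E[Y | X ≤ 2] = (15/16) / (3/8) = 5/2.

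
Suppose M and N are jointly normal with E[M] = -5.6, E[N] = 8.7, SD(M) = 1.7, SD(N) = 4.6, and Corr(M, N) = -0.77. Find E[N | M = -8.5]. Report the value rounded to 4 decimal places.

14.7422

E[N | M=x] = μ_N + ρ(σ_N/σ_M)(x − μ_M) for jointly normal variables.
E[N | M=-8.5] = 8.7 + (-0.77)·(4.6/1.7)·(-8.5 − (-5.6)) = 8.7 + (-2.0835)·(-2.9) = 14.7422.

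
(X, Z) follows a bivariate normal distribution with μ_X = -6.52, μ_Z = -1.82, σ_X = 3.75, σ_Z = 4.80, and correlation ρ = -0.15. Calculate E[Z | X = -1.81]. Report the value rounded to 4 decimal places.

The regression of Z on X has slope ρ·σ_Z/σ_X and passes through (μ_X, μ_Z).
E[Z | X=-1.81] = -1.82 + (-0.15)·(4.80/3.75)·(-1.81 − (-6.52)) = -1.82 + (-0.192)·(4.71) = -2.7243.

-2.7243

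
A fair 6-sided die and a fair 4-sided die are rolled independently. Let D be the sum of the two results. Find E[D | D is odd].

6

P(D is odd) = 1/2.
Σ over the event: 3·1/12 + 5·1/6 + 7·1/6 + 9·1/12 = 3.
E[D | D is odd] = (3) / (1/2) = 6.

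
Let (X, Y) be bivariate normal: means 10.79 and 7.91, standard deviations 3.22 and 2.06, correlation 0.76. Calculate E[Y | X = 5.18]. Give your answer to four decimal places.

5.1824

The regression of Y on X has slope ρ·σ_Y/σ_X and passes through (μ_X, μ_Y).
E[Y | X=5.18] = 7.91 + (0.76)·(2.06/3.22)·(5.18 − (10.79)) = 7.91 + (0.48621)·(-5.61) = 5.1824.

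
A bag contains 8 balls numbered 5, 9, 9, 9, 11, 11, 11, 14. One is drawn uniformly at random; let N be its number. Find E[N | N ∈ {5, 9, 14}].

P(N ∈ {5, 9, 14}) = 5/8.
Σ over the event: 5·1/8 + 9·3/8 + 14·1/8 = 23/4.
E[N | N ∈ {5, 9, 14}] = (23/4) / (5/8) = 46/5.

46/5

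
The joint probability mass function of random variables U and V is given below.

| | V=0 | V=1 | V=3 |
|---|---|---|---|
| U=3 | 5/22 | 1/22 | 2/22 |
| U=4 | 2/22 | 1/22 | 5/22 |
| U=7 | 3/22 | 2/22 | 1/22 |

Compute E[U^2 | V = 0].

112/5

P(V = 0) = 5/11.
Summing U^2·P(U=x,V=y) over the conditioning event gives 112/11.
E[U^2 | V = 0] = (112/11) / (5/11) = 112/5.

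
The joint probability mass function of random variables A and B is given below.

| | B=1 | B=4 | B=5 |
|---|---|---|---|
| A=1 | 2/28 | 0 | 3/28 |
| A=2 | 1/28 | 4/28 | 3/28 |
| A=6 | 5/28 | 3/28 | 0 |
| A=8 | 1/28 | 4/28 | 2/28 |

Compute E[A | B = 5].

25/8

P(B = 5) = 2/7.
Summing A·P(A=x,B=y) over the conditioning event gives 25/28.
E[A | B = 5] = (25/28) / (2/7) = 25/8.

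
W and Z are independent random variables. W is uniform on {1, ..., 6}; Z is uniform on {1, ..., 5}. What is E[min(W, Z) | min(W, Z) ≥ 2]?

P(min(W, Z) ≥ 2) = 2/3.
Summing min(W,Z)·P(x,y) over outcomes with min(W, Z) ≥ 2 gives 2.
E[min(W, Z) | min(W, Z) ≥ 2] = (2) / (2/3) = 3.

3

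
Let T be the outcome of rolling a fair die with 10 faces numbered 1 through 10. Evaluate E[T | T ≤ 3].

Given T ≤ 3, T is equally likely to be any of {1, 2, 3}.
E[T | T ≤ 3] = (1 + 2 + 3) / 3 = 2.

2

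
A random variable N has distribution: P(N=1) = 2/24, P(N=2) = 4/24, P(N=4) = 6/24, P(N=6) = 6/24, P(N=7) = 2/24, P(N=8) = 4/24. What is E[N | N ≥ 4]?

P(N ≥ 4) = 3/4.
Σ over the event: 4·1/4 + 6·1/4 + 7·1/12 + 8·1/6 = 53/12.
E[N | N ≥ 4] = (53/12) / (3/4) = 53/9.

53/9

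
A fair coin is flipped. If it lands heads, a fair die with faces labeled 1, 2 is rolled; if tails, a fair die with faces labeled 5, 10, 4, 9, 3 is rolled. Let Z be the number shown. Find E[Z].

77/20

E[Z | heads] = (1+2)/2 = 3/2.
E[Z | tails] = (5+10+4+9+3)/5 = 31/5.
By the law of total expectation,
E[Z] = (1/2)·(3/2) + (1/2)·(31/5) = 77/20.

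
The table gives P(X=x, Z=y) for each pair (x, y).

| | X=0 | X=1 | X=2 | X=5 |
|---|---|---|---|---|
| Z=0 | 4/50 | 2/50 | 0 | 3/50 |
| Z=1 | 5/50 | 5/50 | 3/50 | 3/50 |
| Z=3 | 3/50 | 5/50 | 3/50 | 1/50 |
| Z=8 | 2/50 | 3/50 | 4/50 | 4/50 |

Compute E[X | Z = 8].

31/13

P(Z = 8) = 13/50.
Summing X·P(X=x,Z=y) over the conditioning event gives 31/50.
E[X | Z = 8] = (31/50) / (13/50) = 31/13.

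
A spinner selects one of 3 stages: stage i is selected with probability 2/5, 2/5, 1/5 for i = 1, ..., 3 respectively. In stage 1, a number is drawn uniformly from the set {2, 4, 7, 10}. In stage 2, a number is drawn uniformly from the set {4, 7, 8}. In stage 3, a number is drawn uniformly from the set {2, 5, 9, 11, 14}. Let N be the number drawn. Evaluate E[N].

E[N | stage 1] = (2+4+7+10)/4 = 23/4.
E[N | stage 2] = (4+7+8)/3 = 19/3.
E[N | stage 3] = (2+5+9+11+14)/5 = 41/5.
By the law of total expectation,
E[N] = (2/5)·(23/4) + (2/5)·(19/3) + (1/5)·(41/5) = 971/150.

971/150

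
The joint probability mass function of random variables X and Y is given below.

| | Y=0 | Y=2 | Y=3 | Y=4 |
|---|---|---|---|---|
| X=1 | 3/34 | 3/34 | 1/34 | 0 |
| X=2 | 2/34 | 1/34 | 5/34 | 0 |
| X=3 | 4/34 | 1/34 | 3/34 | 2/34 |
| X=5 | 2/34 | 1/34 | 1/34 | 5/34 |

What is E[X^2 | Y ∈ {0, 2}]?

P(Y ∈ {0, 2}) = 1/2.
Σ X^2·P over the event = 1·(3/34) + 1·(3/34) + 4·(2/34) + 4·(1/34) + 9·(4/34) + 9·(1/34) + 25·(2/34) + 25·(1/34) = 69/17.
E[X^2 | Y ∈ {0, 2}] = (69/17) / (1/2) = 138/17.

138/17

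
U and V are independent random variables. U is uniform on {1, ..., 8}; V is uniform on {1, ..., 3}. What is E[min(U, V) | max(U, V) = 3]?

P(max(U, V) = 3) = 5/24.
Summing min(U,V)·P(x,y) over outcomes with max(U, V) = 3 gives 3/8.
E[min(U, V) | max(U, V) = 3] = (3/8) / (5/24) = 9/5.

9/5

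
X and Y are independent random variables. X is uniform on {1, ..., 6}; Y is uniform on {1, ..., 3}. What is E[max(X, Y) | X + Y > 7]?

Outcomes with X + Y > 7: (5,3), (6,2), (6,3), each with probability 1/18.
E[max(X, Y) | X + Y > 7] = (5 + 6 + 6) / 3 = 17/3.

17/3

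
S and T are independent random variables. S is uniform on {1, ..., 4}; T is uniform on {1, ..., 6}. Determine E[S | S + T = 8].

P(S + T = 8) = 1/8.
Summing S·P(x,y) over outcomes with S + T = 8 gives 3/8.
E[S | S + T = 8] = (3/8) / (1/8) = 3.

3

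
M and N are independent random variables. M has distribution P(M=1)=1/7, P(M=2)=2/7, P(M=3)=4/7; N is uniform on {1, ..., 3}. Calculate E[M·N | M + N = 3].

P(M + N = 3) = 1/7.
Summing MN·P(x,y) over outcomes with M + N = 3 gives 2/7.
E[M·N | M + N = 3] = (2/7) / (1/7) = 2.

2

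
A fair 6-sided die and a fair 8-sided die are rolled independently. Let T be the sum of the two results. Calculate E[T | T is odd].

P(T is odd) = 1/2.
Σ over the event: 3·1/24 + 5·1/12 + 7·1/8 + 9·1/8 + 11·1/12 + 13·1/24 = 4.
E[T | T is odd] = (4) / (1/2) = 8.

8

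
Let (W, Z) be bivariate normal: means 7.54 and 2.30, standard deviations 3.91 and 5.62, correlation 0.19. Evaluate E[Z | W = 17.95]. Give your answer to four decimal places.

5.1429

The regression of Z on W has slope ρ·σ_Z/σ_W and passes through (μ_W, μ_Z).
E[Z | W=17.95] = 2.30 + (0.19)·(5.62/3.91)·(17.95 − (7.54)) = 2.30 + (0.27309)·(10.41) = 5.1429.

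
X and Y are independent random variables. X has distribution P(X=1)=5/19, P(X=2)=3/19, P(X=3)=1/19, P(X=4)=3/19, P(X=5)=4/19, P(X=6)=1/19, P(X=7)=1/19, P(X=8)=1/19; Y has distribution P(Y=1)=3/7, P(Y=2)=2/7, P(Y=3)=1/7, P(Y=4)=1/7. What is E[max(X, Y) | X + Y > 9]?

P(X + Y > 9) = 1/19.
Summing max(X,Y)·P(x,y) over outcomes with X + Y > 9 gives 52/133.
E[max(X, Y) | X + Y > 9] = (52/133) / (1/19) = 52/7.

52/7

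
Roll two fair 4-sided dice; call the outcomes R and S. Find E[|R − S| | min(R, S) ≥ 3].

1/2

Outcomes with min(R, S) ≥ 3: (3,3), (3,4), (4,3), (4,4), each with probability 1/16.
E[|R − S| | min(R, S) ≥ 3] = (0 + 1 + 1 + 0) / 4 = 1/2.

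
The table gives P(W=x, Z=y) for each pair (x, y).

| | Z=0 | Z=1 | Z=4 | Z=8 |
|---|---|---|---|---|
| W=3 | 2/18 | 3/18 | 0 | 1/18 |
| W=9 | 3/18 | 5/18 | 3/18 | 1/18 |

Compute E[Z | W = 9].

25/12

P(W = 9) = 2/3.
Σ Z·P over the event = 0·(3/18) + 1·(5/18) + 4·(3/18) + 8·(1/18) = 25/18.
E[Z | W = 9] = (25/18) / (2/3) = 25/12.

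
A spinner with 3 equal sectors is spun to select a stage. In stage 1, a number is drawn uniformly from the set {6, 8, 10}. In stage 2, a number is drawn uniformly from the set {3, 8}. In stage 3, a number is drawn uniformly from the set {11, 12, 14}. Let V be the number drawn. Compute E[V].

E[V | stage 1] = (6+8+10)/3 = 8.
E[V | stage 2] = (3+8)/2 = 11/2.
E[V | stage 3] = (11+12+14)/3 = 37/3.
E[V] = (1/3)·(8) + (1/3)·(11/2) + (1/3)·(37/3) = 155/18.

155/18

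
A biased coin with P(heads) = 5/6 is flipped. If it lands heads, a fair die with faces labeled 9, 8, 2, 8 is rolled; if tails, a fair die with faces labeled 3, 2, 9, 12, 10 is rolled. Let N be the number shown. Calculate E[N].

E[N | heads] = (9+8+2+8)/4 = 27/4.
E[N | tails] = (3+2+9+12+10)/5 = 36/5.
E[N] = (5/6)·(27/4) + (1/6)·(36/5) = 273/40.

273/40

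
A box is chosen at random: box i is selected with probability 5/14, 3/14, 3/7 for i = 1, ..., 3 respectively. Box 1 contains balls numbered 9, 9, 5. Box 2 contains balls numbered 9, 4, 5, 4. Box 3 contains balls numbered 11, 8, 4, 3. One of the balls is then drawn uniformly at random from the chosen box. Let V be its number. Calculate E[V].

E[V | box 1] = (9+9+5)/3 = 23/3.
E[V | box 2] = (9+4+5+4)/4 = 11/2.
E[V | box 3] = (11+8+4+3)/4 = 13/2.
By the law of total expectation,
E[V] = (5/14)·(23/3) + (3/14)·(11/2) + (3/7)·(13/2) = 563/84.

563/84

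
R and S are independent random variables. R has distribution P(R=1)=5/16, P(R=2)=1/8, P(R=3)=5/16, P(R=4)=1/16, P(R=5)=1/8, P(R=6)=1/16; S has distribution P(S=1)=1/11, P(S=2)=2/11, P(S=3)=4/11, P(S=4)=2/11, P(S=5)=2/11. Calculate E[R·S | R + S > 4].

142/13

P(R + S > 4) = 65/88.
Summing RS·P(x,y) over outcomes with R + S > 4 gives 355/44.
E[R·S | R + S > 4] = (355/44) / (65/88) = 142/13.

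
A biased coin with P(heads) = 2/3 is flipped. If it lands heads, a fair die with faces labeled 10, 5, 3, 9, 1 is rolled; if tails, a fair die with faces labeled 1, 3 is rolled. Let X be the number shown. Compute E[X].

E[X | heads] = (10+5+3+9+1)/5 = 28/5.
E[X | tails] = (1+3)/2 = 2.
E[X] = (2/3)·(28/5) + (1/3)·(2) = 22/5.

22/5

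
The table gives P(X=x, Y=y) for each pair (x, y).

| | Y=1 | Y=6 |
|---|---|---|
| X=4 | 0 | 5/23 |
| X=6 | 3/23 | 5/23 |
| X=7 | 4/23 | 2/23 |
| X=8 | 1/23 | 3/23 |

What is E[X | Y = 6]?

88/15

P(Y = 6) = 15/23.
Σ X·P over the event = 4·(5/23) + 6·(5/23) + 7·(2/23) + 8·(3/23) = 88/23.
E[X | Y = 6] = (88/23) / (15/23) = 88/15.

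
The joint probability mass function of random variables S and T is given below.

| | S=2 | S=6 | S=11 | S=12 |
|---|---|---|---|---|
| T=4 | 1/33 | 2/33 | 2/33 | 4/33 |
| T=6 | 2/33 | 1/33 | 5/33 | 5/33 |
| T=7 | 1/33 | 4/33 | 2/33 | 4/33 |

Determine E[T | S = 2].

P(S = 2) = 4/33.
Σ T·P over the event = 4·(1/33) + 6·(2/33) + 7·(1/33) = 23/33.
E[T | S = 2] = (23/33) / (4/33) = 23/4.

23/4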